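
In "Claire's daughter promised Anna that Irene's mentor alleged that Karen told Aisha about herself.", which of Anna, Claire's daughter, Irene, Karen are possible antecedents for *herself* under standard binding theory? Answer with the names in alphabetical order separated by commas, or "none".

Karen

*herself* is a reflexive; Principle A requires it to be bound within its binding domain — the clause headed by 'told'.
— Anna: object of the matrix clause; c-commands the reflexive but lies outside its binding domain — cannot bind it (Principle A).
— Claire's daughter: subject of the matrix clause; c-commands the reflexive but lies outside its binding domain — cannot bind it (Principle A).
— Irene: possessor inside the subject DP of the clause headed by 'alleged'; does not c-command the reflexive — cannot bind it (Principle A).
— Karen: subject of the clause headed by 'told'; c-commands the reflexive within its binding domain — allowed (Principle A).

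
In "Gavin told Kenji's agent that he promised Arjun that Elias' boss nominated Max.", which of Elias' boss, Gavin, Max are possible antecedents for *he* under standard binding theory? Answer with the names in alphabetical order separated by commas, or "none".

Gavin

*he* is a pronoun; Principle B requires it to be free in its binding domain — the clause headed by 'promised'.
— Elias' boss: subject of the clause headed by 'nominated'; is c-commanded by the pronoun; coreference would bind this R-expression — blocked (Principle C).
— Gavin: subject of the matrix clause; c-commands the pronoun but lies outside its binding domain — allowed.
— Max: object of the clause headed by 'nominated'; is c-commanded by the pronoun; coreference would bind this R-expression — blocked (Principle C).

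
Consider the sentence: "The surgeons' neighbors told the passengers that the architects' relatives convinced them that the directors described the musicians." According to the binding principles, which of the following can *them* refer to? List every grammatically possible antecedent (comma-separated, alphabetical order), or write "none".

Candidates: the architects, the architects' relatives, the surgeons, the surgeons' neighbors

*them* is a pronoun; Principle B requires it to be free in its binding domain — the clause headed by 'convinced'.
— the architects: possessor inside the subject DP of the clause headed by 'convinced'; does not c-command the pronoun — Principle B does not apply; allowed.
— the architects' relatives: subject of the clause headed by 'convinced'; c-commands the pronoun within its binding domain — blocked (Principle B).
— the surgeons: possessor inside the subject DP of the matrix clause; does not c-command the pronoun — Principle B does not apply; allowed.
— the surgeons' neighbors: subject of the matrix clause; c-commands the pronoun but lies outside its binding domain — allowed.

the architects, the surgeons, the surgeons' neighbors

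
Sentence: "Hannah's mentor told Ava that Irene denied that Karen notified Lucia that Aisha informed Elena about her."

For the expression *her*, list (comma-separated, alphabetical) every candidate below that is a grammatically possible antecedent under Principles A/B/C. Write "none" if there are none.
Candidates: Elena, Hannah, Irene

*her* is a pronoun; Principle B requires it to be free in its binding domain — the clause headed by 'informed'.
— Elena: object of the clause headed by 'informed'; c-commands the pronoun within its binding domain — blocked (Principle B).
— Hannah: possessor inside the subject DP of the matrix clause; does not c-command the pronoun — Principle B does not apply; allowed.
— Irene: subject of the clause headed by 'denied'; c-commands the pronoun but lies outside its binding domain — allowed.

Hannah, Irene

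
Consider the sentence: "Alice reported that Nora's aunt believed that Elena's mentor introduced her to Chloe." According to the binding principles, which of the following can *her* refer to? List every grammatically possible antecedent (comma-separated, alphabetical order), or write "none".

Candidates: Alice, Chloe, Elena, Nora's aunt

Alice, Elena, Nora's aunt

*her* is a pronoun; Principle B requires it to be free in its binding domain — the clause headed by 'introduced'.
— Alice: subject of the matrix clause; c-commands the pronoun but lies outside its binding domain — allowed.
— Chloe: second object of the clause headed by 'introduced'; is c-commanded by the pronoun; coreference would bind this R-expression — blocked (Principle C).
— Elena: possessor inside the subject DP of the clause headed by 'introduced'; does not c-command the pronoun — Principle B does not apply; allowed.
— Nora's aunt: subject of the clause headed by 'believed'; c-commands the pronoun but lies outside its binding domain — allowed.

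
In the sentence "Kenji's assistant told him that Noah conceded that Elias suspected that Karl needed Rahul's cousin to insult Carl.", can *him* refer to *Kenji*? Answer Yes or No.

*him* is a pronoun; Principle B requires it to be free in its binding domain — the matrix clause.
— Kenji: possessor inside the subject DP of the matrix clause; does not c-command the pronoun — Principle B does not apply; allowed.

Yes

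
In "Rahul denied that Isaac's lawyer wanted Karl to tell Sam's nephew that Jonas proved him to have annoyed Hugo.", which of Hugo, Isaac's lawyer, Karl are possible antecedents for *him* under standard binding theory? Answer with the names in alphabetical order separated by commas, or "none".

*him* is a pronoun; Principle B requires it to be free in its binding domain — the clause headed by 'proved'.
— Hugo: object of the clause headed by 'annoyed'; is c-commanded by the pronoun; coreference would bind this R-expression — blocked (Principle C).
— Isaac's lawyer: subject of the clause headed by 'wanted'; c-commands the pronoun but lies outside its binding domain — allowed.
— Karl: subject of the clause headed by 'tell'; c-commands the pronoun but lies outside its binding domain — allowed.

Isaac's lawyer, Karl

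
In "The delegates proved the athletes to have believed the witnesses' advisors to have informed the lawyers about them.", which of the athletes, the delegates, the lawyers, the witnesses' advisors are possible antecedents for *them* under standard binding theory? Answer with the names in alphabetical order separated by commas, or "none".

the athletes, the delegates

*them* is a pronoun; Principle B requires it to be free in its binding domain — the clause headed by 'informed'.
— the athletes: subject of the clause headed by 'believed'; c-commands the pronoun but lies outside its binding domain — allowed.
— the delegates: subject of the matrix clause; c-commands the pronoun but lies outside its binding domain — allowed.
— the lawyers: object of the clause headed by 'informed'; c-commands the pronoun within its binding domain — blocked (Principle B).
— the witnesses' advisors: subject of the clause headed by 'informed'; c-commands the pronoun within its binding domain — blocked (Principle B).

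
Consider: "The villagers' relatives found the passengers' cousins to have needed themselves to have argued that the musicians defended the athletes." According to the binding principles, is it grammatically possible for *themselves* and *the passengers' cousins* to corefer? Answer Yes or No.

Yes

*themselves* is a reflexive; Principle A requires it to be bound within its binding domain — the clause headed by 'needed'.
— the passengers' cousins: subject of the clause headed by 'needed'; c-commands the reflexive within its binding domain — allowed (Principle A).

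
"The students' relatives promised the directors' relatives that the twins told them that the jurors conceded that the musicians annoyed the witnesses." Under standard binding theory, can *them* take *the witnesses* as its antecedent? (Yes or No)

No

*them* is a pronoun; Principle B requires it to be free in its binding domain — the clause headed by 'told'.
— the witnesses: object of the clause headed by 'annoyed'; is c-commanded by the pronoun; coreference would bind this R-expression — blocked (Principle C).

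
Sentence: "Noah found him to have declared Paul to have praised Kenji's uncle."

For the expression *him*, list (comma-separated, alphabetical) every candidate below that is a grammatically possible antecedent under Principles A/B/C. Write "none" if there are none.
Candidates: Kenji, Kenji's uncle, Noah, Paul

*him* is a pronoun; Principle B requires it to be free in its binding domain — the matrix clause.
— Kenji: possessor inside the object DP of the clause headed by 'praised'; is c-commanded by the pronoun; coreference would bind this R-expression — blocked (Principle C).
— Kenji's uncle: object of the clause headed by 'praised'; is c-commanded by the pronoun; coreference would bind this R-expression — blocked (Principle C).
— Noah: subject of the matrix clause; c-commands the pronoun within its binding domain — blocked (Principle B).
— Paul: subject of the clause headed by 'praised'; is c-commanded by the pronoun; coreference would bind this R-expression — blocked (Principle C).

none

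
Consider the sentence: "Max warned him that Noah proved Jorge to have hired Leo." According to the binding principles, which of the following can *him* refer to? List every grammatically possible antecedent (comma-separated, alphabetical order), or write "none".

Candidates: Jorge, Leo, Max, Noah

*him* is a pronoun; Principle B requires it to be free in its binding domain — the matrix clause.
— Jorge: subject of the clause headed by 'hired'; is c-commanded by the pronoun; coreference would bind this R-expression — blocked (Principle C).
— Leo: object of the clause headed by 'hired'; is c-commanded by the pronoun; coreference would bind this R-expression — blocked (Principle C).
— Max: subject of the matrix clause; c-commands the pronoun within its binding domain — blocked (Principle B).
— Noah: subject of the clause headed by 'proved'; is c-commanded by the pronoun; coreference would bind this R-expression — blocked (Principle C).

none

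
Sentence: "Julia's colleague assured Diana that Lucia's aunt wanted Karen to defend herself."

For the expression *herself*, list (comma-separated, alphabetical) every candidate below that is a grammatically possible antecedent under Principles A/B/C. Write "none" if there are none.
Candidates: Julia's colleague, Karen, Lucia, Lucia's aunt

Karen

*herself* is a reflexive; Principle A requires it to be bound within its binding domain — the clause headed by 'defend'.
— Julia's colleague: subject of the matrix clause; c-commands the reflexive but lies outside its binding domain — cannot bind it (Principle A).
— Karen: subject of the clause headed by 'defend'; c-commands the reflexive within its binding domain — allowed (Principle A).
— Lucia: possessor inside the subject DP of the clause headed by 'wanted'; does not c-command the reflexive — cannot bind it (Principle A).
— Lucia's aunt: subject of the clause headed by 'wanted'; c-commands the reflexive but lies outside its binding domain — cannot bind it (Principle A).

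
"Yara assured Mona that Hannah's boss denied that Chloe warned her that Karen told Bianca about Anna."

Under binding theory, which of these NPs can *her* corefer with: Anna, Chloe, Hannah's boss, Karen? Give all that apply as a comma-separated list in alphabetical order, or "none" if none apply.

Hannah's boss

*her* is a pronoun; Principle B requires it to be free in its binding domain — the clause headed by 'warned'.
— Anna: second object of the clause headed by 'told'; is c-commanded by the pronoun; coreference would bind this R-expression — blocked (Principle C).
— Chloe: subject of the clause headed by 'warned'; c-commands the pronoun within its binding domain — blocked (Principle B).
— Hannah's boss: subject of the clause headed by 'denied'; c-commands the pronoun but lies outside its binding domain — allowed.
— Karen: subject of the clause headed by 'told'; is c-commanded by the pronoun; coreference would bind this R-expression — blocked (Principle C).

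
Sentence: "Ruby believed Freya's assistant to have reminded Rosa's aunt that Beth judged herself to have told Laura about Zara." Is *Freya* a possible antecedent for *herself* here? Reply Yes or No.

*herself* is a reflexive; Principle A requires it to be bound within its binding domain — the clause headed by 'judged'.
— Freya: possessor inside the subject DP of the clause headed by 'reminded'; does not c-command the reflexive — cannot bind it (Principle A).

No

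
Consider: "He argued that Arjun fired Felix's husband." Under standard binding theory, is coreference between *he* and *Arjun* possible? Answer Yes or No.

*Arjun* is an R-expression; Principle C requires it to be free (not bound by any c-commanding expression).
— he: subject of the matrix clause; the pronoun c-commands the R-expression — coreference blocked (Principle C).

No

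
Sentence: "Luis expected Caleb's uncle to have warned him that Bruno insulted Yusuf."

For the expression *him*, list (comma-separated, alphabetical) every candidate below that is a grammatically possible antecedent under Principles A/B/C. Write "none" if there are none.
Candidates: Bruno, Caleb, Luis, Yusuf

*him* is a pronoun; Principle B requires it to be free in its binding domain — the clause headed by 'warned'.
— Bruno: subject of the clause headed by 'insulted'; is c-commanded by the pronoun; coreference would bind this R-expression — blocked (Principle C).
— Caleb: possessor inside the subject DP of the clause headed by 'warned'; does not c-command the pronoun — Principle B does not apply; allowed.
— Luis: subject of the matrix clause; c-commands the pronoun but lies outside its binding domain — allowed.
— Yusuf: object of the clause headed by 'insulted'; is c-commanded by the pronoun; coreference would bind this R-expression — blocked (Principle C).

Caleb, Luis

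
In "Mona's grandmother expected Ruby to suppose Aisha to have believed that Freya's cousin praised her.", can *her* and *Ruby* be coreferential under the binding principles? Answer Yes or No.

Yes

*Ruby* is an R-expression; Principle C requires it to be free (not bound by any c-commanding expression).
— her: object of the clause headed by 'praised'; the pronoun does not c-command the R-expression — coreference allowed.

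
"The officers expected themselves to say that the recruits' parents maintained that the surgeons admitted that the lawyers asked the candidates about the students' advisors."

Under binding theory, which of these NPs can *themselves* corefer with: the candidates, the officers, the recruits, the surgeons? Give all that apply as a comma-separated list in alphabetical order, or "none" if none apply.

the officers

*themselves* is a reflexive; Principle A requires it to be bound within its binding domain — the matrix clause.
— the candidates: object of the clause headed by 'asked'; does not c-command the reflexive — cannot bind it (Principle A).
— the officers: subject of the matrix clause; c-commands the reflexive within its binding domain — allowed (Principle A).
— the recruits: possessor inside the subject DP of the clause headed by 'maintained'; does not c-command the reflexive — cannot bind it (Principle A).
— the surgeons: subject of the clause headed by 'admitted'; does not c-command the reflexive — cannot bind it (Principle A).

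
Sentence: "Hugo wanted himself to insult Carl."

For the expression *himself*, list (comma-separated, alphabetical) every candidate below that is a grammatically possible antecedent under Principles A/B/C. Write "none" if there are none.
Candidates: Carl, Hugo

Hugo

*himself* is a reflexive; Principle A requires it to be bound within its binding domain — the matrix clause.
— Carl: object of the clause headed by 'insult'; does not c-command the reflexive — cannot bind it (Principle A).
— Hugo: subject of the matrix clause; c-commands the reflexive within its binding domain — allowed (Principle A).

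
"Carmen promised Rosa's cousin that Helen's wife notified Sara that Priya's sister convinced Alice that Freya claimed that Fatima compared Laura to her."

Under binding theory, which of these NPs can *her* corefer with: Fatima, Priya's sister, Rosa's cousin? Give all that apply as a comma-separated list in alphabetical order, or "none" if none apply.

Priya's sister, Rosa's cousin

*her* is a pronoun; Principle B requires it to be free in its binding domain — the clause headed by 'compared'.
— Fatima: subject of the clause headed by 'compared'; c-commands the pronoun within its binding domain — blocked (Principle B).
— Priya's sister: subject of the clause headed by 'convinced'; c-commands the pronoun but lies outside its binding domain — allowed.
— Rosa's cousin: object of the matrix clause; c-commands the pronoun but lies outside its binding domain — allowed.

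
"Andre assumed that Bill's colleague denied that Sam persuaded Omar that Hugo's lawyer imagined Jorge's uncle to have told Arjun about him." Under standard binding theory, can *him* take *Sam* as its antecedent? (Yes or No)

*him* is a pronoun; Principle B requires it to be free in its binding domain — the clause headed by 'told'.
— Sam: subject of the clause headed by 'persuaded'; c-commands the pronoun but lies outside its binding domain — allowed.

Yes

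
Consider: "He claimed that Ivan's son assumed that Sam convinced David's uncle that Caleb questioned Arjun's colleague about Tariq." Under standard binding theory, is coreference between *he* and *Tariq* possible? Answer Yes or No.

*Tariq* is an R-expression; Principle C requires it to be free (not bound by any c-commanding expression).
— he: subject of the matrix clause; the pronoun c-commands the R-expression — coreference blocked (Principle C).

No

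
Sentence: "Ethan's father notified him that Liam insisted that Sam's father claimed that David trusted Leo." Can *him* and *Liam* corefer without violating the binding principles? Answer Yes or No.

*Liam* is an R-expression; Principle C requires it to be free (not bound by any c-commanding expression).
— him: object of the matrix clause; the pronoun c-commands the R-expression — coreference blocked (Principle C).

No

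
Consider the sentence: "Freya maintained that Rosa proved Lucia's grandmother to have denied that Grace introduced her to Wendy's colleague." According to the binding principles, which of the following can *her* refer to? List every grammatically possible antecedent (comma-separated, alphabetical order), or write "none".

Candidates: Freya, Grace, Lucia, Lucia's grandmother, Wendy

Freya, Lucia, Lucia's grandmother

*her* is a pronoun; Principle B requires it to be free in its binding domain — the clause headed by 'introduced'.
— Freya: subject of the matrix clause; c-commands the pronoun but lies outside its binding domain — allowed.
— Grace: subject of the clause headed by 'introduced'; c-commands the pronoun within its binding domain — blocked (Principle B).
— Lucia: possessor inside the subject DP of the clause headed by 'denied'; does not c-command the pronoun — Principle B does not apply; allowed.
— Lucia's grandmother: subject of the clause headed by 'denied'; c-commands the pronoun but lies outside its binding domain — allowed.
— Wendy: possessor inside the second object DP of the clause headed by 'introduced'; is c-commanded by the pronoun; coreference would bind this R-expression — blocked (Principle C).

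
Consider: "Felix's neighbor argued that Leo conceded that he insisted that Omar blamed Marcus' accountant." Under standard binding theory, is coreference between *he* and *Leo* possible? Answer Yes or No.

*Leo* is an R-expression; Principle C requires it to be free (not bound by any c-commanding expression).
— he: subject of the clause headed by 'insisted'; the pronoun does not c-command the R-expression — coreference allowed.

Yes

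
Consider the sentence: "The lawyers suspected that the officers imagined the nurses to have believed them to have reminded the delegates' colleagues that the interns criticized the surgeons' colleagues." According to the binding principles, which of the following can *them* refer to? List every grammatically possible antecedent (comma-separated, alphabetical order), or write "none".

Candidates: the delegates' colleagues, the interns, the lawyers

*them* is a pronoun; Principle B requires it to be free in its binding domain — the clause headed by 'believed'.
— the delegates' colleagues: object of the clause headed by 'reminded'; is c-commanded by the pronoun; coreference would bind this R-expression — blocked (Principle C).
— the interns: subject of the clause headed by 'criticized'; is c-commanded by the pronoun; coreference would bind this R-expression — blocked (Principle C).
— the lawyers: subject of the matrix clause; c-commands the pronoun but lies outside its binding domain — allowed.

the lawyers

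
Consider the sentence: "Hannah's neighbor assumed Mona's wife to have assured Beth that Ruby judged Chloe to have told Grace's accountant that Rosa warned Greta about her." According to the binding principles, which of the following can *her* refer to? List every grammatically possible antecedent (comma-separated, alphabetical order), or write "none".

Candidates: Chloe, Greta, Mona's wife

Chloe, Mona's wife

*her* is a pronoun; Principle B requires it to be free in its binding domain — the clause headed by 'warned'.
— Chloe: subject of the clause headed by 'told'; c-commands the pronoun but lies outside its binding domain — allowed.
— Greta: object of the clause headed by 'warned'; c-commands the pronoun within its binding domain — blocked (Principle B).
— Mona's wife: subject of the clause headed by 'assured'; c-commands the pronoun but lies outside its binding domain — allowed.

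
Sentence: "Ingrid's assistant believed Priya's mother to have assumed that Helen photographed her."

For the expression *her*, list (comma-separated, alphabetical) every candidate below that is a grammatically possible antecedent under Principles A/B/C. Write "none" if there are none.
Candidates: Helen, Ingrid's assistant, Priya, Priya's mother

*her* is a pronoun; Principle B requires it to be free in its binding domain — the clause headed by 'photographed'.
— Helen: subject of the clause headed by 'photographed'; c-commands the pronoun within its binding domain — blocked (Principle B).
— Ingrid's assistant: subject of the matrix clause; c-commands the pronoun but lies outside its binding domain — allowed.
— Priya: possessor inside the subject DP of the clause headed by 'assumed'; does not c-command the pronoun — Principle B does not apply; allowed.
— Priya's mother: subject of the clause headed by 'assumed'; c-commands the pronoun but lies outside its binding domain — allowed.

Ingrid's assistant, Priya, Priya's mother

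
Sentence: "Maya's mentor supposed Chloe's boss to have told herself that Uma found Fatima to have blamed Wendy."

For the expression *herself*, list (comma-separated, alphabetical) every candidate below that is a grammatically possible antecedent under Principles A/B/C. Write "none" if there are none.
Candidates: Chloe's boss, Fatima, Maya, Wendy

*herself* is a reflexive; Principle A requires it to be bound within its binding domain — the clause headed by 'told'.
— Chloe's boss: subject of the clause headed by 'told'; c-commands the reflexive within its binding domain — allowed (Principle A).
— Fatima: subject of the clause headed by 'blamed'; does not c-command the reflexive — cannot bind it (Principle A).
— Maya: possessor inside the subject DP of the matrix clause; does not c-command the reflexive — cannot bind it (Principle A).
— Wendy: object of the clause headed by 'blamed'; does not c-command the reflexive — cannot bind it (Principle A).

Chloe's boss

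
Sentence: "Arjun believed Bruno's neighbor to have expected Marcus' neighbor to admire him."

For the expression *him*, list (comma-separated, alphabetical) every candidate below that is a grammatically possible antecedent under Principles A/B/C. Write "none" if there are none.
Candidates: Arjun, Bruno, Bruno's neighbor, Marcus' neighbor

Arjun, Bruno, Bruno's neighbor

*him* is a pronoun; Principle B requires it to be free in its binding domain — the clause headed by 'admire'.
— Arjun: subject of the matrix clause; c-commands the pronoun but lies outside its binding domain — allowed.
— Bruno: possessor inside the subject DP of the clause headed by 'expected'; does not c-command the pronoun — Principle B does not apply; allowed.
— Bruno's neighbor: subject of the clause headed by 'expected'; c-commands the pronoun but lies outside its binding domain — allowed.
— Marcus' neighbor: subject of the clause headed by 'admire'; c-commands the pronoun within its binding domain — blocked (Principle B).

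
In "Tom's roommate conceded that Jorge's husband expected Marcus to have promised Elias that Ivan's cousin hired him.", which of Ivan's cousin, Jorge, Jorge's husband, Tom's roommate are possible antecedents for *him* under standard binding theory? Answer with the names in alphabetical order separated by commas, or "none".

*him* is a pronoun; Principle B requires it to be free in its binding domain — the clause headed by 'hired'.
— Ivan's cousin: subject of the clause headed by 'hired'; c-commands the pronoun within its binding domain — blocked (Principle B).
— Jorge: possessor inside the subject DP of the clause headed by 'expected'; does not c-command the pronoun — Principle B does not apply; allowed.
— Jorge's husband: subject of the clause headed by 'expected'; c-commands the pronoun but lies outside its binding domain — allowed.
— Tom's roommate: subject of the matrix clause; c-commands the pronoun but lies outside its binding domain — allowed.

Jorge, Jorge's husband, Tom's roommate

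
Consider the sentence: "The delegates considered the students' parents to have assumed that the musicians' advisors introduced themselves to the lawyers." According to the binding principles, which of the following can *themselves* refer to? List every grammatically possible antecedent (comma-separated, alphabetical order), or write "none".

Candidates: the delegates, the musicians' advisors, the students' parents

*themselves* is a reflexive; Principle A requires it to be bound within its binding domain — the clause headed by 'introduced'.
— the delegates: subject of the matrix clause; c-commands the reflexive but lies outside its binding domain — cannot bind it (Principle A).
— the musicians' advisors: subject of the clause headed by 'introduced'; c-commands the reflexive within its binding domain — allowed (Principle A).
— the students' parents: subject of the clause headed by 'assumed'; c-commands the reflexive but lies outside its binding domain — cannot bind it (Principle A).

the musicians' advisors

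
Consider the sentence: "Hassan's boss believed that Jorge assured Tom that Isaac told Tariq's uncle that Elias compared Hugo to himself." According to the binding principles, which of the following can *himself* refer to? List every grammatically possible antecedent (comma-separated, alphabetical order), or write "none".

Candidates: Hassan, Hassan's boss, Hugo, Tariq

*himself* is a reflexive; Principle A requires it to be bound within its binding domain — the clause headed by 'compared'.
— Hassan: possessor inside the subject DP of the matrix clause; does not c-command the reflexive — cannot bind it (Principle A).
— Hassan's boss: subject of the matrix clause; c-commands the reflexive but lies outside its binding domain — cannot bind it (Principle A).
— Hugo: object of the clause headed by 'compared'; c-commands the reflexive within its binding domain — allowed (Principle A).
— Tariq: possessor inside the object DP of the clause headed by 'told'; does not c-command the reflexive — cannot bind it (Principle A).

Hugo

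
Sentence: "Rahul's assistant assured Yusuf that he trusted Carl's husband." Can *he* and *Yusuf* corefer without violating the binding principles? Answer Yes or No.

*Yusuf* is an R-expression; Principle C requires it to be free (not bound by any c-commanding expression).
— he: subject of the clause headed by 'trusted'; the pronoun does not c-command the R-expression — coreference allowed.

Yes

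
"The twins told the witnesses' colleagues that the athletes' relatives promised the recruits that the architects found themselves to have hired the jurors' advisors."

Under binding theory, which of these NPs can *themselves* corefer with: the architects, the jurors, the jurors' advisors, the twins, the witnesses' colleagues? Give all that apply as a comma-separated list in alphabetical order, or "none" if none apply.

the architects

*themselves* is a reflexive; Principle A requires it to be bound within its binding domain — the clause headed by 'found'.
— the architects: subject of the clause headed by 'found'; c-commands the reflexive within its binding domain — allowed (Principle A).
— the jurors: possessor inside the object DP of the clause headed by 'hired'; does not c-command the reflexive — cannot bind it (Principle A).
— the jurors' advisors: object of the clause headed by 'hired'; does not c-command the reflexive — cannot bind it (Principle A).
— the twins: subject of the matrix clause; c-commands the reflexive but lies outside its binding domain — cannot bind it (Principle A).
— the witnesses' colleagues: object of the matrix clause; c-commands the reflexive but lies outside its binding domain — cannot bind it (Principle A).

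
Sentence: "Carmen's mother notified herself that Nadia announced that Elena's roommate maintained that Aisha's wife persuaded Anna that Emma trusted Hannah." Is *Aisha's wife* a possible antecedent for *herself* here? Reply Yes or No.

No

*herself* is a reflexive; Principle A requires it to be bound within its binding domain — the matrix clause.
— Aisha's wife: subject of the clause headed by 'persuaded'; does not c-command the reflexive — cannot bind it (Principle A).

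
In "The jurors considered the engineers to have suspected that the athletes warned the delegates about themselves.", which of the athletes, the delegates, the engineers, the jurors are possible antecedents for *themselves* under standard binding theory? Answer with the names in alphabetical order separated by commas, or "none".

the athletes, the delegates

*themselves* is a reflexive; Principle A requires it to be bound within its binding domain — the clause headed by 'warned'.
— the athletes: subject of the clause headed by 'warned'; c-commands the reflexive within its binding domain — allowed (Principle A).
— the delegates: object of the clause headed by 'warned'; c-commands the reflexive within its binding domain — allowed (Principle A).
— the engineers: subject of the clause headed by 'suspected'; c-commands the reflexive but lies outside its binding domain — cannot bind it (Principle A).
— the jurors: subject of the matrix clause; c-commands the reflexive but lies outside its binding domain — cannot bind it (Principle A).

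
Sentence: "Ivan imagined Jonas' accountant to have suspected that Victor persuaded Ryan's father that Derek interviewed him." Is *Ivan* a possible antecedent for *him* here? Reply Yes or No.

Yes

*him* is a pronoun; Principle B requires it to be free in its binding domain — the clause headed by 'interviewed'.
— Ivan: subject of the matrix clause; c-commands the pronoun but lies outside its binding domain — allowed.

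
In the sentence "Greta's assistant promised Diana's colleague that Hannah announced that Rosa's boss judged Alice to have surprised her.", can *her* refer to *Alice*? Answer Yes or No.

*her* is a pronoun; Principle B requires it to be free in its binding domain — the clause headed by 'surprised'.
— Alice: subject of the clause headed by 'surprised'; c-commands the pronoun within its binding domain — blocked (Principle B).

No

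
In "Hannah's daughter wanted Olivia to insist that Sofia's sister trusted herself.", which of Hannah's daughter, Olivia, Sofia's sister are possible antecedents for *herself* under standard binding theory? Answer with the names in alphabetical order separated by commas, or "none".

*herself* is a reflexive; Principle A requires it to be bound within its binding domain — the clause headed by 'trusted'.
— Hannah's daughter: subject of the matrix clause; c-commands the reflexive but lies outside its binding domain — cannot bind it (Principle A).
— Olivia: subject of the clause headed by 'insist'; c-commands the reflexive but lies outside its binding domain — cannot bind it (Principle A).
— Sofia's sister: subject of the clause headed by 'trusted'; c-commands the reflexive within its binding domain — allowed (Principle A).

Sofia's sister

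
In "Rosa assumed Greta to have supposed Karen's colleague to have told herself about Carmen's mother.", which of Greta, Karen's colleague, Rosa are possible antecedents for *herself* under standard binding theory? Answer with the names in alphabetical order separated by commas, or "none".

*herself* is a reflexive; Principle A requires it to be bound within its binding domain — the clause headed by 'told'.
— Greta: subject of the clause headed by 'supposed'; c-commands the reflexive but lies outside its binding domain — cannot bind it (Principle A).
— Karen's colleague: subject of the clause headed by 'told'; c-commands the reflexive within its binding domain — allowed (Principle A).
— Rosa: subject of the matrix clause; c-commands the reflexive but lies outside its binding domain — cannot bind it (Principle A).

Karen's colleague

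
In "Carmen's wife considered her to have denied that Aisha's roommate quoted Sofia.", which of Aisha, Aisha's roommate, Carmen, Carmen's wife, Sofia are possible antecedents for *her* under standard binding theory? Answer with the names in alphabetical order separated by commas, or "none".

*her* is a pronoun; Principle B requires it to be free in its binding domain — the matrix clause.
— Aisha: possessor inside the subject DP of the clause headed by 'quoted'; is c-commanded by the pronoun; coreference would bind this R-expression — blocked (Principle C).
— Aisha's roommate: subject of the clause headed by 'quoted'; is c-commanded by the pronoun; coreference would bind this R-expression — blocked (Principle C).
— Carmen: possessor inside the subject DP of the matrix clause; does not c-command the pronoun — Principle B does not apply; allowed.
— Carmen's wife: subject of the matrix clause; c-commands the pronoun within its binding domain — blocked (Principle B).
— Sofia: object of the clause headed by 'quoted'; is c-commanded by the pronoun; coreference would bind this R-expression — blocked (Principle C).

Carmen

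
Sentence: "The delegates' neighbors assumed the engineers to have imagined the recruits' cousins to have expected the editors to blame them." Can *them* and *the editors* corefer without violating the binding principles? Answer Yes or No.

No

*the editors* is an R-expression; Principle C requires it to be free (not bound by any c-commanding expression).
— them: object of the clause headed by 'blame'; the R-expression locally c-commands the pronoun — coreference blocked (Principle B on the pronoun).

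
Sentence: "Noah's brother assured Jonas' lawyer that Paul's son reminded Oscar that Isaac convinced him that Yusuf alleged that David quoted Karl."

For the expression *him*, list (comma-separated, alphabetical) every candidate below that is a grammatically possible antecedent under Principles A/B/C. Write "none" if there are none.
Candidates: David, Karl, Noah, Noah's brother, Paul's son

Noah, Noah's brother, Paul's son

*him* is a pronoun; Principle B requires it to be free in its binding domain — the clause headed by 'convinced'.
— David: subject of the clause headed by 'quoted'; is c-commanded by the pronoun; coreference would bind this R-expression — blocked (Principle C).
— Karl: object of the clause headed by 'quoted'; is c-commanded by the pronoun; coreference would bind this R-expression — blocked (Principle C).
— Noah: possessor inside the subject DP of the matrix clause; does not c-command the pronoun — Principle B does not apply; allowed.
— Noah's brother: subject of the matrix clause; c-commands the pronoun but lies outside its binding domain — allowed.
— Paul's son: subject of the clause headed by 'reminded'; c-commands the pronoun but lies outside its binding domain — allowed.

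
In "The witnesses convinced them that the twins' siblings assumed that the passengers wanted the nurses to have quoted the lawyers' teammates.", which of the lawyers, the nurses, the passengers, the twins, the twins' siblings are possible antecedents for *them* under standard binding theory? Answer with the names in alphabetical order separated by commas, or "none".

none

*them* is a pronoun; Principle B requires it to be free in its binding domain — the matrix clause.
— the lawyers: possessor inside the object DP of the clause headed by 'quoted'; is c-commanded by the pronoun; coreference would bind this R-expression — blocked (Principle C).
— the nurses: subject of the clause headed by 'quoted'; is c-commanded by the pronoun; coreference would bind this R-expression — blocked (Principle C).
— the passengers: subject of the clause headed by 'wanted'; is c-commanded by the pronoun; coreference would bind this R-expression — blocked (Principle C).
— the twins: possessor inside the subject DP of the clause headed by 'assumed'; is c-commanded by the pronoun; coreference would bind this R-expression — blocked (Principle C).
— the twins' siblings: subject of the clause headed by 'assumed'; is c-commanded by the pronoun; coreference would bind this R-expression — blocked (Principle C).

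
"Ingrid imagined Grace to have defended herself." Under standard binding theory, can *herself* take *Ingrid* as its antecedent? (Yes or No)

*herself* is a reflexive; Principle A requires it to be bound within its binding domain — the clause headed by 'defended'.
— Ingrid: subject of the matrix clause; c-commands the reflexive but lies outside its binding domain — cannot bind it (Principle A).

No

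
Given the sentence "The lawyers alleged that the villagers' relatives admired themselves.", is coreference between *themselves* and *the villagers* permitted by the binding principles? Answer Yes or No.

*themselves* is a reflexive; Principle A requires it to be bound within its binding domain — the clause headed by 'admired'.
— the villagers: possessor inside the subject DP of the clause headed by 'admired'; does not c-command the reflexive — cannot bind it (Principle A).

No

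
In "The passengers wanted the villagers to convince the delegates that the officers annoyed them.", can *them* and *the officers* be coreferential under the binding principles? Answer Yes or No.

*the officers* is an R-expression; Principle C requires it to be free (not bound by any c-commanding expression).
— them: object of the clause headed by 'annoyed'; the R-expression locally c-commands the pronoun — coreference blocked (Principle B on the pronoun).

No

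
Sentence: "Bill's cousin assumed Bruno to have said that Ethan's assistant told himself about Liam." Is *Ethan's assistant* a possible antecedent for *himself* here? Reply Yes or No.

*himself* is a reflexive; Principle A requires it to be bound within its binding domain — the clause headed by 'told'.
— Ethan's assistant: subject of the clause headed by 'told'; c-commands the reflexive within its binding domain — allowed (Principle A).

Yes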